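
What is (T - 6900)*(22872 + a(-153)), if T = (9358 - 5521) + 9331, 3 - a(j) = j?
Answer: 144339504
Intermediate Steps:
a(j) = 3 - j
T = 13168 (T = 3837 + 9331 = 13168)
(T - 6900)*(22872 + a(-153)) = (13168 - 6900)*(22872 + (3 - 1*(-153))) = 6268*(22872 + (3 + 153)) = 6268*(22872 + 156) = 6268*23028 = 144339504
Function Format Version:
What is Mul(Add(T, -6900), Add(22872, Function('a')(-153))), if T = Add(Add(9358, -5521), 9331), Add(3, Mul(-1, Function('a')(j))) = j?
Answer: 144339504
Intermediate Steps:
Function('a')(j) = Add(3, Mul(-1, j))
T = 13168 (T = Add(3837, 9331) = 13168)
Mul(Add(T, -6900), Add(22872, Function('a')(-153))) = Mul(Add(13168, -6900), Add(22872, Add(3, Mul(-1, -153)))) = Mul(6268, Add(22872, Add(3, 153))) = Mul(6268, Add(22872, 156)) = Mul(6268, 23028) = 144339504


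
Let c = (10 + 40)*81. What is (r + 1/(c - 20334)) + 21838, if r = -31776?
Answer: -161830393/16284 ≈ -9938.0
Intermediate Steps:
c = 4050 (c = 50*81 = 4050)
(r + 1/(c - 20334)) + 21838 = (-31776 + 1/(4050 - 20334)) + 21838 = (-31776 + 1/(-16284)) + 21838 = (-31776 - 1/16284) + 21838 = -517440385/16284 + 21838 = -161830393/16284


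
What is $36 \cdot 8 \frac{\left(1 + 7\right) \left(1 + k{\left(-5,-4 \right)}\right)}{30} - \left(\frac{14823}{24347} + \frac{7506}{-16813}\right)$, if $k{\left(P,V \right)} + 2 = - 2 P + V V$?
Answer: $\frac{785878062603}{409346111} \approx 1919.8$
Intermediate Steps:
$k{\left(P,V \right)} = -2 + V^{2} - 2 P$ ($k{\left(P,V \right)} = -2 - \left(2 P - V V\right) = -2 - \left(- V^{2} + 2 P\right) = -2 + V^{2} - 2 P$)
$36 \cdot 8 \frac{\left(1 + 7\right) \left(1 + k{\left(-5,-4 \right)}\right)}{30} - \left(\frac{14823}{24347} + \frac{7506}{-16813}\right) = 36 \cdot 8 \frac{\left(1 + 7\right) \left(1 - \left(-8 - 16\right)\right)}{30} - \left(\frac{14823}{24347} + \frac{7506}{-16813}\right) = 288 \cdot 8 \left(1 + \left(-2 + 16 + 10\right)\right) \frac{1}{30} - \left(14823 \cdot \frac{1}{24347} + 7506 \left(- \frac{1}{16813}\right)\right) = 288 \cdot 8 \left(1 + 24\right) \frac{1}{30} - \left(\frac{14823}{24347} - \frac{7506}{16813}\right) = 288 \cdot 8 \cdot 25 \cdot \frac{1}{30} - \frac{66470517}{409346111} = 288 \cdot 200 \cdot \frac{1}{30} - \frac{66470517}{409346111} = 288 \cdot \frac{20}{3} - \frac{66470517}{409346111} = 1920 - \frac{66470517}{409346111} = \frac{785878062603}{409346111}$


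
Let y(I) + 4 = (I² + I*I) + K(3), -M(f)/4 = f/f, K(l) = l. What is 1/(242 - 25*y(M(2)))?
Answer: -1/533 ≈ -0.0018762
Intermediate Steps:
M(f) = -4 (M(f) = -4*f/f = -4*1 = -4)
y(I) = -1 + 2*I² (y(I) = -4 + ((I² + I*I) + 3) = -4 + ((I² + I²) + 3) = -4 + (2*I² + 3) = -4 + (3 + 2*I²) = -1 + 2*I²)
1/(242 - 25*y(M(2))) = 1/(242 - 25*(-1 + 2*(-4)²)) = 1/(242 - 25*(-1 + 2*16)) = 1/(242 - 25*(-1 + 32)) = 1/(242 - 25*31) = 1/(242 - 775) = 1/(-533) = -1/533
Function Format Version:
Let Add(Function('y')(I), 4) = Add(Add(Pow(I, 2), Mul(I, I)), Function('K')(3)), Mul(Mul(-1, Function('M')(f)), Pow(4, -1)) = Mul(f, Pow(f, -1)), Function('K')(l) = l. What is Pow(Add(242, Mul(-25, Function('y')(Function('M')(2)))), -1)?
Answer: Rational(-1, 533) ≈ -0.0018762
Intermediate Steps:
Function('M')(f) = -4 (Function('M')(f) = Mul(-4, Mul(f, Pow(f, -1))) = Mul(-4, 1) = -4)
Function('y')(I) = Add(-1, Mul(2, Pow(I, 2))) (Function('y')(I) = Add(-4, Add(Add(Pow(I, 2), Mul(I, I)), 3)) = Add(-4, Add(Add(Pow(I, 2), Pow(I, 2)), 3)) = Add(-4, Add(Mul(2, Pow(I, 2)), 3)) = Add(-4, Add(3, Mul(2, Pow(I, 2)))) = Add(-1, Mul(2, Pow(I, 2))))
Pow(Add(242, Mul(-25, Function('y')(Function('M')(2)))), -1) = Pow(Add(242, Mul(-25, Add(-1, Mul(2, Pow(-4, 2))))), -1) = Pow(Add(242, Mul(-25, Add(-1, Mul(2, 16)))), -1) = Pow(Add(242, Mul(-25, Add(-1, 32))), -1) = Pow(Add(242, Mul(-25, 31)), -1) = Pow(Add(242, -775), -1) = Pow(-533, -1) = Rational(-1, 533)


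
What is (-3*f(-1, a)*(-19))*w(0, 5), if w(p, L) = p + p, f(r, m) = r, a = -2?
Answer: 0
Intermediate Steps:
w(p, L) = 2*p
(-3*f(-1, a)*(-19))*w(0, 5) = (-3*(-1)*(-19))*(2*0) = (3*(-19))*0 = -57*0 = 0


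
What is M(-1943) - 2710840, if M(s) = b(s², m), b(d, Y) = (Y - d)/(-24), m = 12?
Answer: -61284923/24 ≈ -2.5535e+6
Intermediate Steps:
b(d, Y) = -Y/24 + d/24 (b(d, Y) = (Y - d)*(-1/24) = -Y/24 + d/24)
M(s) = -½ + s²/24 (M(s) = -1/24*12 + s²/24 = -½ + s²/24)
M(-1943) - 2710840 = (-½ + (1/24)*(-1943)²) - 2710840 = (-½ + (1/24)*3775249) - 2710840 = (-½ + 3775249/24) - 2710840 = 3775237/24 - 2710840 = -61284923/24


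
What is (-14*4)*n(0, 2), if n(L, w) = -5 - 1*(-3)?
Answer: 112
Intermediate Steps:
n(L, w) = -2 (n(L, w) = -5 + 3 = -2)
(-14*4)*n(0, 2) = -14*4*(-2) = -56*(-2) = 112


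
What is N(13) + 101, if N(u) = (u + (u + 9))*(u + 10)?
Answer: 906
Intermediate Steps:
N(u) = (9 + 2*u)*(10 + u) (N(u) = (u + (9 + u))*(10 + u) = (9 + 2*u)*(10 + u))
N(13) + 101 = (90 + 2*13² + 29*13) + 101 = (90 + 2*169 + 377) + 101 = (90 + 338 + 377) + 101 = 805 + 101 = 906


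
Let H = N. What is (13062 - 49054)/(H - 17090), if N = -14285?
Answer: 35992/31375 ≈ 1.1472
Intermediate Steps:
H = -14285
(13062 - 49054)/(H - 17090) = (13062 - 49054)/(-14285 - 17090) = -35992/(-31375) = -35992*(-1/31375) = 35992/31375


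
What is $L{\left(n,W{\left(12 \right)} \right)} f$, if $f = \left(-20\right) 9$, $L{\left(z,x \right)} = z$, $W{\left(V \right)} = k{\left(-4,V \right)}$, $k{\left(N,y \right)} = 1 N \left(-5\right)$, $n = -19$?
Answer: $3420$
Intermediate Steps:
$k{\left(N,y \right)} = - 5 N$ ($k{\left(N,y \right)} = N \left(-5\right) = - 5 N$)
$W{\left(V \right)} = 20$ ($W{\left(V \right)} = \left(-5\right) \left(-4\right) = 20$)
$f = -180$
$L{\left(n,W{\left(12 \right)} \right)} f = \left(-19\right) \left(-180\right) = 3420$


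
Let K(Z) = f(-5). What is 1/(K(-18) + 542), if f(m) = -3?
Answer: 1/539 ≈ 0.0018553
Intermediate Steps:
K(Z) = -3
1/(K(-18) + 542) = 1/(-3 + 542) = 1/539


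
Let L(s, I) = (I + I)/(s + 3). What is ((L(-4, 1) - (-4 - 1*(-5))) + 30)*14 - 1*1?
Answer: 377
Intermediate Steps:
L(s, I) = 2*I/(3 + s) (L(s, I) = (2*I)/(3 + s) = 2*I/(3 + s))
((L(-4, 1) - (-4 - 1*(-5))) + 30)*14 - 1*1 = ((2*1/(3 - 4) - (-4 - 1*(-5))) + 30)*14 - 1*1 = ((2*1/(-1) - (-4 + 5)) + 30)*14 - 1 = ((2*1*(-1) - 1*1) + 30)*14 - 1 = ((-2 - 1) + 30)*14 - 1 = (-3 + 30)*14 - 1 = 27*14 - 1 = 378 - 1 = 377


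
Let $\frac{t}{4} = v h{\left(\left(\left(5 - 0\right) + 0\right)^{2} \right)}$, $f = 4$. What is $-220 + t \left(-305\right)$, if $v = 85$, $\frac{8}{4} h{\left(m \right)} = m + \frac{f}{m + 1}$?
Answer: $- \frac{16957810}{13} \approx -1.3044 \cdot 10^{6}$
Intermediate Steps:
$h{\left(m \right)} = \frac{m}{2} + \frac{2}{1 + m}$ ($h{\left(m \right)} = \frac{m + \frac{4}{m + 1}}{2} = \frac{m + \frac{4}{1 + m}}{2} = \frac{m}{2} + \frac{2}{1 + m}$)
$t = \frac{55590}{13}$ ($t = 4 \cdot 85 \frac{4 + \left(\left(5 - 0\right) + 0\right)^{2} + \left(\left(\left(5 - 0\right) + 0\right)^{2}\right)^{2}}{2 \left(1 + \left(\left(5 - 0\right) + 0\right)^{2}\right)} = 4 \cdot 85 \frac{4 + \left(\left(5 + 0\right) + 0\right)^{2} + \left(\left(\left(5 + 0\right) + 0\right)^{2}\right)^{2}}{2 \left(1 + \left(\left(5 + 0\right) + 0\right)^{2}\right)} = 4 \cdot 85 \frac{4 + \left(5 + 0\right)^{2} + \left(\left(5 + 0\right)^{2}\right)^{2}}{2 \left(1 + \left(5 + 0\right)^{2}\right)} = 4 \cdot 85 \frac{4 + 5^{2} + \left(5^{2}\right)^{2}}{2 \left(1 + 5^{2}\right)} = 4 \cdot 85 \frac{4 + 25 + 25^{2}}{2 \left(1 + 25\right)} = 4 \cdot 85 \frac{4 + 25 + 625}{2 \cdot 26} = 4 \cdot 85 \cdot \frac{1}{2} \cdot \frac{1}{26} \cdot 654 = 4 \cdot 85 \cdot \frac{327}{26} = 4 \cdot \frac{27795}{26} = \frac{55590}{13} \approx 4276.2$)
$-220 + t \left(-305\right) = -220 + \frac{55590}{13} \left(-305\right) = -220 - \frac{16954950}{13} = - \frac{16957810}{13}$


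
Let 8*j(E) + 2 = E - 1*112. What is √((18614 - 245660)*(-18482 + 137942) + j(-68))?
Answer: I*√108491660731/2 ≈ 1.6469e+5*I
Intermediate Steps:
j(E) = -57/4 + E/8 (j(E) = -¼ + (E - 1*112)/8 = -¼ + (E - 112)/8 = -¼ + (-112 + E)/8 = -¼ + (-14 + E/8) = -57/4 + E/8)
√((18614 - 245660)*(-18482 + 137942) + j(-68)) = √((18614 - 245660)*(-18482 + 137942) + (-57/4 + (⅛)*(-68))) = √(-227046*119460 + (-57/4 - 17/2)) = √(-27122915160 - 91/4) = √(-108491660731/4) = I*√108491660731/2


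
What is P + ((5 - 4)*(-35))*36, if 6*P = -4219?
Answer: -11779/6 ≈ -1963.2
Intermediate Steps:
P = -4219/6 (P = (1/6)*(-4219) = -4219/6 ≈ -703.17)
P + ((5 - 4)*(-35))*36 = -4219/6 + ((5 - 4)*(-35))*36 = -4219/6 + (1*(-35))*36 = -4219/6 - 35*36 = -4219/6 - 1260 = -11779/6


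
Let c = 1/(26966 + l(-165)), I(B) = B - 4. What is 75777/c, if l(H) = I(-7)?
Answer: 2042569035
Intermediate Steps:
I(B) = -4 + B
l(H) = -11 (l(H) = -4 - 7 = -11)
c = 1/26955 (c = 1/(26966 - 11) = 1/26955 ≈ 3.7099e-5)
75777/c = 75777/(1/26955) = 75777*26955 = 2042569035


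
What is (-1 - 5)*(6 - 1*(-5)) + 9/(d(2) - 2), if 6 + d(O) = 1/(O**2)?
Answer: -2082/31 ≈ -67.161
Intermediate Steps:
d(O) = -6 + O**(-2) (d(O) = -6 + 1/(O**2) = -6 + O**(-2))
(-1 - 5)*(6 - 1*(-5)) + 9/(d(2) - 2) = (-1 - 5)*(6 - 1*(-5)) + 9/((-6 + 2**(-2)) - 2) = -6*(6 + 5) + 9/((-6 + 1/4) - 2) = -6*11 + 9/(-23/4 - 2) = -66 + 9/(-31/4) = -66 - 4/31*9 = -66 - 36/31 = -2082/31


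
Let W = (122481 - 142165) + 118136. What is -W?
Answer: -98452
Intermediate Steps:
W = 98452 (W = -19684 + 118136 = 98452)
-W = -1*98452 = -98452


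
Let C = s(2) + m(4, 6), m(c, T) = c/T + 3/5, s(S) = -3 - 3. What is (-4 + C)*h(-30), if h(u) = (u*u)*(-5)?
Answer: 39300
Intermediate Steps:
s(S) = -6
h(u) = -5*u² (h(u) = u²*(-5) = -5*u²)
m(c, T) = ⅗ + c/T (m(c, T) = c/T + 3*(⅕) = c/T + ⅗ = ⅗ + c/T)
C = -71/15 (C = -6 + (⅗ + 4/6) = -6 + (⅗ + 4*(⅙)) = -6 + (⅗ + ⅔) = -6 + 19/15 = -71/15 ≈ -4.7333)
(-4 + C)*h(-30) = (-4 - 71/15)*(-5*(-30)²) = -(-131)*900/3 = -131/15*(-4500) = 39300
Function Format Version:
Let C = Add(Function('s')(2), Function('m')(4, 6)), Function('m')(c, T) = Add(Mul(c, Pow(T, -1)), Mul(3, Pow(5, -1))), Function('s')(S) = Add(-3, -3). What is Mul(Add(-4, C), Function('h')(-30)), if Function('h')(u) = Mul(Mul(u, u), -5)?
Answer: 39300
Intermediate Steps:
Function('s')(S) = -6
Function('h')(u) = Mul(-5, Pow(u, 2)) (Function('h')(u) = Mul(Pow(u, 2), -5) = Mul(-5, Pow(u, 2)))
Function('m')(c, T) = Add(Rational(3, 5), Mul(c, Pow(T, -1))) (Function('m')(c, T) = Add(Mul(c, Pow(T, -1)), Mul(3, Rational(1, 5))) = Add(Mul(c, Pow(T, -1)), Rational(3, 5)) = Add(Rational(3, 5), Mul(c, Pow(T, -1))))
C = Rational(-71, 15) (C = Add(-6, Add(Rational(3, 5), Mul(4, Pow(6, -1)))) = Add(-6, Add(Rational(3, 5), Mul(4, Rational(1, 6)))) = Add(-6, Add(Rational(3, 5), Rational(2, 3))) = Add(-6, Rational(19, 15)) = Rational(-71, 15) ≈ -4.7333)
Mul(Add(-4, C), Function('h')(-30)) = Mul(Add(-4, Rational(-71, 15)), Mul(-5, Pow(-30, 2))) = Mul(Rational(-131, 15), Mul(-5, 900)) = Mul(Rational(-131, 15), -4500) = 39300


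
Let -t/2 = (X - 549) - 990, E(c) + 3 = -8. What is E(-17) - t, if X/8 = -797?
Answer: -15841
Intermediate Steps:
X = -6376 (X = 8*(-797) = -6376)
E(c) = -11 (E(c) = -3 - 8 = -11)
t = 15830 (t = -2*((-6376 - 549) - 990) = -2*(-6925 - 990) = -2*(-7915) = 15830)
E(-17) - t = -11 - 1*15830 = -11 - 15830 = -15841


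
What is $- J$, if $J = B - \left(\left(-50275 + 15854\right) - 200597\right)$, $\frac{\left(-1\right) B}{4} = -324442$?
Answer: $-1532786$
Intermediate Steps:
$B = 1297768$ ($B = \left(-4\right) \left(-324442\right) = 1297768$)
$J = 1532786$ ($J = 1297768 - \left(\left(-50275 + 15854\right) - 200597\right) = 1297768 - \left(-34421 - 200597\right) = 1297768 - -235018 = 1297768 + 235018 = 1532786$)
$- J = \left(-1\right) 1532786 = -1532786$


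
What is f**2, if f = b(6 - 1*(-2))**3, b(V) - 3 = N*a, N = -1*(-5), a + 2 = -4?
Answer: 387420489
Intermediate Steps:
a = -6 (a = -2 - 4 = -6)
N = 5
b(V) = -27 (b(V) = 3 + 5*(-6) = 3 - 30 = -27)
f = -19683 (f = (-27)**3 = -19683)
f**2 = (-19683)**2 = 387420489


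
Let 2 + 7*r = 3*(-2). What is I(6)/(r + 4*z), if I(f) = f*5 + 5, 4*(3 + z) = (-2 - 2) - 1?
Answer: -245/127 ≈ -1.9291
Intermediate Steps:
r = -8/7 (r = -2/7 + (3*(-2))/7 = -2/7 + (⅐)*(-6) = -2/7 - 6/7 = -8/7 ≈ -1.1429)
z = -17/4 (z = -3 + ((-2 - 2) - 1)/4 = -3 + (-4 - 1)/4 = -3 + (¼)*(-5) = -3 - 5/4 = -17/4 ≈ -4.2500)
I(f) = 5 + 5*f (I(f) = 5*f + 5 = 5 + 5*f)
I(6)/(r + 4*z) = (5 + 5*6)/(-8/7 + 4*(-17/4)) = (5 + 30)/(-8/7 - 17) = 35/(-127/7) = -7/127*35 = -245/127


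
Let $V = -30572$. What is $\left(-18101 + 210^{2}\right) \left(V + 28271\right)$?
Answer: $-59823699$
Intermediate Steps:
$\left(-18101 + 210^{2}\right) \left(V + 28271\right) = \left(-18101 + 210^{2}\right) \left(-30572 + 28271\right) = \left(-18101 + 44100\right) \left(-2301\right) = 25999 \left(-2301\right) = -59823699$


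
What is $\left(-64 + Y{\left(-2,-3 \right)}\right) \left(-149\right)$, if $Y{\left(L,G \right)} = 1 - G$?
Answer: $8940$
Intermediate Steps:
$\left(-64 + Y{\left(-2,-3 \right)}\right) \left(-149\right) = \left(-64 + \left(1 - -3\right)\right) \left(-149\right) = \left(-64 + \left(1 + 3\right)\right) \left(-149\right) = \left(-64 + 4\right) \left(-149\right) = \left(-60\right) \left(-149\right) = 8940$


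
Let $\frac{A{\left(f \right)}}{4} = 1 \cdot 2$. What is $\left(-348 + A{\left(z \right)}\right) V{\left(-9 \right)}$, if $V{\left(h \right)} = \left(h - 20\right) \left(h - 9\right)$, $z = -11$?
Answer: $-177480$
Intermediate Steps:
$A{\left(f \right)} = 8$ ($A{\left(f \right)} = 4 \cdot 1 \cdot 2 = 4 \cdot 2 = 8$)
$V{\left(h \right)} = \left(-20 + h\right) \left(-9 + h\right)$
$\left(-348 + A{\left(z \right)}\right) V{\left(-9 \right)} = \left(-348 + 8\right) \left(180 + \left(-9\right)^{2} - -261\right) = - 340 \left(180 + 81 + 261\right) = \left(-340\right) 522 = -177480$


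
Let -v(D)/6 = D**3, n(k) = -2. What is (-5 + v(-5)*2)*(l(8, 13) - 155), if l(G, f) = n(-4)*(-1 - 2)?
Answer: -222755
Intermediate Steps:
v(D) = -6*D**3
l(G, f) = 6 (l(G, f) = -2*(-1 - 2) = -2*(-3) = 6)
(-5 + v(-5)*2)*(l(8, 13) - 155) = (-5 - 6*(-5)**3*2)*(6 - 155) = (-5 - 6*(-125)*2)*(-149) = (-5 + 750*2)*(-149) = (-5 + 1500)*(-149) = 1495*(-149) = -222755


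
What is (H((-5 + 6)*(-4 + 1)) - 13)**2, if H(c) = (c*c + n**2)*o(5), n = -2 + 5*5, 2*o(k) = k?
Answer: 1774224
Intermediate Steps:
o(k) = k/2
n = 23 (n = -2 + 25 = 23)
H(c) = 2645/2 + 5*c**2/2 (H(c) = (c*c + 23**2)*((1/2)*5) = (c**2 + 529)*(5/2) = (529 + c**2)*(5/2) = 2645/2 + 5*c**2/2)
(H((-5 + 6)*(-4 + 1)) - 13)**2 = ((2645/2 + 5*((-5 + 6)*(-4 + 1))**2/2) - 13)**2 = ((2645/2 + 5*(1*(-3))**2/2) - 13)**2 = ((2645/2 + (5/2)*(-3)**2) - 13)**2 = ((2645/2 + (5/2)*9) - 13)**2 = ((2645/2 + 45/2) - 13)**2 = (1345 - 13)**2 = 1332**2 = 1774224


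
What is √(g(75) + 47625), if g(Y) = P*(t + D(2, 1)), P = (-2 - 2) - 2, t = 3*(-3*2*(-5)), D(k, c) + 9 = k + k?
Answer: 3*√5235 ≈ 217.06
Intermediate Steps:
D(k, c) = -9 + 2*k (D(k, c) = -9 + (k + k) = -9 + 2*k)
t = 90 (t = 3*(-6*(-5)) = 3*30 = 90)
P = -6 (P = -4 - 2 = -6)
g(Y) = -510 (g(Y) = -6*(90 + (-9 + 2*2)) = -6*(90 + (-9 + 4)) = -6*(90 - 5) = -6*85 = -510)
√(g(75) + 47625) = √(-510 + 47625) = √47115 = 3*√5235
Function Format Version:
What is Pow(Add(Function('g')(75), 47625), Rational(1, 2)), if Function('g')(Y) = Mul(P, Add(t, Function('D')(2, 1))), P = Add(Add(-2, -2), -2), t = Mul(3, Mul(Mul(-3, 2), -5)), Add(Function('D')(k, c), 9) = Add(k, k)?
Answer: Mul(3, Pow(5235, Rational(1, 2))) ≈ 217.06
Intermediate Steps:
Function('D')(k, c) = Add(-9, Mul(2, k)) (Function('D')(k, c) = Add(-9, Add(k, k)) = Add(-9, Mul(2, k)))
t = 90 (t = Mul(3, Mul(-6, -5)) = Mul(3, 30) = 90)
P = -6 (P = Add(-4, -2) = -6)
Function('g')(Y) = -510 (Function('g')(Y) = Mul(-6, Add(90, Add(-9, Mul(2, 2)))) = Mul(-6, Add(90, Add(-9, 4))) = Mul(-6, Add(90, -5)) = Mul(-6, 85) = -510)
Pow(Add(Function('g')(75), 47625), Rational(1, 2)) = Pow(Add(-510, 47625), Rational(1, 2)) = Pow(47115, Rational(1, 2)) = Mul(3, Pow(5235, Rational(1, 2)))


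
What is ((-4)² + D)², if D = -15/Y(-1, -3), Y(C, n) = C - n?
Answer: 289/4 ≈ 72.250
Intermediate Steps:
D = -15/2 (D = -15/(-1 - 1*(-3)) = -15/(-1 + 3) = -15/2 ≈ -7.5000)
((-4)² + D)² = ((-4)² - 15/2)² = (16 - 15/2)² = (17/2)² = 289/4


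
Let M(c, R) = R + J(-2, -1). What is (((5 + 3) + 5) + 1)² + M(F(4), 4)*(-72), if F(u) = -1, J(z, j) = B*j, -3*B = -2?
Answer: -44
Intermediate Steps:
B = ⅔ (B = -⅓*(-2) = ⅔ ≈ 0.66667)
J(z, j) = 2*j/3
M(c, R) = -⅔ + R (M(c, R) = R + (⅔)*(-1) = R - ⅔ = -⅔ + R)
(((5 + 3) + 5) + 1)² + M(F(4), 4)*(-72) = (((5 + 3) + 5) + 1)² + (-⅔ + 4)*(-72) = ((8 + 5) + 1)² + (10/3)*(-72) = (13 + 1)² - 240 = 14² - 240 = 196 - 240 = -44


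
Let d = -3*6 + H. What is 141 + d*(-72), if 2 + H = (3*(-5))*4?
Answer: 5901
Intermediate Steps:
H = -62 (H = -2 + (3*(-5))*4 = -2 - 15*4 = -2 - 60 = -62)
d = -80 (d = -3*6 - 62 = -18 - 62 = -80)
141 + d*(-72) = 141 - 80*(-72) = 141 + 5760 = 5901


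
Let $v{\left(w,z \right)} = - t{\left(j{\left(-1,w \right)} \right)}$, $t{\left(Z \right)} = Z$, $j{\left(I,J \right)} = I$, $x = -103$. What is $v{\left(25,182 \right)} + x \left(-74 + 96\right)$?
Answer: $-2265$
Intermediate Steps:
$v{\left(w,z \right)} = 1$ ($v{\left(w,z \right)} = \left(-1\right) \left(-1\right) = 1$)
$v{\left(25,182 \right)} + x \left(-74 + 96\right) = 1 - 103 \left(-74 + 96\right) = 1 - 2266 = -2265$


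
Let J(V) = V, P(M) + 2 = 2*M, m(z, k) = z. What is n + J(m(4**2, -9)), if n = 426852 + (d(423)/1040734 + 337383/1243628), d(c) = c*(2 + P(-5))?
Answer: 276244798880723509/647142971476 ≈ 4.2687e+5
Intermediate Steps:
P(M) = -2 + 2*M
d(c) = -10*c (d(c) = c*(2 + (-2 + 2*(-5))) = c*(2 + (-2 - 10)) = c*(2 - 12) = c*(-10) = -10*c)
n = 276234444593179893/647142971476 (n = 426852 + (-10*423/1040734 + 337383/1243628) = 426852 + (-4230*1/1040734 + 337383*(1/1243628)) = 426852 + (-2115/520367 + 337383/1243628) = 426852 + 172932706341/647142971476 = 276234444593179893/647142971476 ≈ 4.2685e+5)
n + J(m(4**2, -9)) = 276234444593179893/647142971476 + 4**2 = 276234444593179893/647142971476 + 16 = 276244798880723509/647142971476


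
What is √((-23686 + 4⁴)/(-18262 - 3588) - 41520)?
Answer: 3*I*√22024522505/2185 ≈ 203.76*I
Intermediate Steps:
√((-23686 + 4⁴)/(-18262 - 3588) - 41520) = √((-23686 + 256)/(-21850) - 41520) = √(-23430*(-1/21850) - 41520) = √(2343/2185 - 41520) = √(-90718857/2185) = 3*I*√22024522505/2185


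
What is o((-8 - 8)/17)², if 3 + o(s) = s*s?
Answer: 373321/83521 ≈ 4.4698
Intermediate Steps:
o(s) = -3 + s² (o(s) = -3 + s*s = -3 + s²)
o((-8 - 8)/17)² = (-3 + ((-8 - 8)/17)²)² = (-3 + (-16*1/17)²)² = (-3 + (-16/17)²)² = (-3 + 256/289)² = (-611/289)² = 373321/83521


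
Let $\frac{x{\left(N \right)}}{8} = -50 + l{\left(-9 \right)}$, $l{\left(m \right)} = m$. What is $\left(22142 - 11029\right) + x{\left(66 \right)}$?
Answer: $10641$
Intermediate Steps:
$x{\left(N \right)} = -472$ ($x{\left(N \right)} = 8 \left(-50 - 9\right) = 8 \left(-59\right) = -472$)
$\left(22142 - 11029\right) + x{\left(66 \right)} = \left(22142 - 11029\right) - 472 = 11113 - 472 = 10641$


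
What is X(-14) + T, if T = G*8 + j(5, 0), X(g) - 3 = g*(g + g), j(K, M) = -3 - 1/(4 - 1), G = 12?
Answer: 1463/3 ≈ 487.67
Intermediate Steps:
j(K, M) = -10/3 (j(K, M) = -3 - 1/3 = -3 - 1*⅓ = -3 - ⅓ = -10/3)
X(g) = 3 + 2*g² (X(g) = 3 + g*(g + g) = 3 + g*(2*g) = 3 + 2*g²)
T = 278/3 (T = 12*8 - 10/3 = 96 - 10/3 = 278/3 ≈ 92.667)
X(-14) + T = (3 + 2*(-14)²) + 278/3 = (3 + 2*196) + 278/3 = (3 + 392) + 278/3 = 395 + 278/3 = 1463/3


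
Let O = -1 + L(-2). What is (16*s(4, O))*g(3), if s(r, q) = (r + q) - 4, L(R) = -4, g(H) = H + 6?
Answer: -720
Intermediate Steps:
g(H) = 6 + H
O = -5 (O = -1 - 4 = -5)
s(r, q) = -4 + q + r (s(r, q) = (q + r) - 4 = -4 + q + r)
(16*s(4, O))*g(3) = (16*(-4 - 5 + 4))*(6 + 3) = (16*(-5))*9 = -80*9 = -720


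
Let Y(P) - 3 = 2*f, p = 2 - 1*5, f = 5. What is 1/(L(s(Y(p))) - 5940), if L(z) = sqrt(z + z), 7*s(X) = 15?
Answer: -1386/8232839 - sqrt(210)/246985170 ≈ -0.00016841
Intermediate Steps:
p = -3 (p = 2 - 5 = -3)
Y(P) = 13 (Y(P) = 3 + 2*5 = 3 + 10 = 13)
s(X) = 15/7 (s(X) = (1/7)*15 = 15/7)
L(z) = sqrt(2)*sqrt(z) (L(z) = sqrt(2*z) = sqrt(2)*sqrt(z))
1/(L(s(Y(p))) - 5940) = 1/(sqrt(2)*sqrt(15/7) - 5940) = 1/(sqrt(2)*(sqrt(105)/7) - 5940) = 1/(sqrt(210)/7 - 5940) = 1/(-5940 + sqrt(210)/7)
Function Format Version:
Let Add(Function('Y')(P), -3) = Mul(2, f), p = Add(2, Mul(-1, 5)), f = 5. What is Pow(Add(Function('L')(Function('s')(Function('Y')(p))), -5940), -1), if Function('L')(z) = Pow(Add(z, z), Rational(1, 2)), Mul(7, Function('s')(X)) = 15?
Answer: Add(Rational(-1386, 8232839), Mul(Rational(-1, 246985170), Pow(210, Rational(1, 2)))) ≈ -0.00016841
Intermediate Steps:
p = -3 (p = Add(2, -5) = -3)
Function('Y')(P) = 13 (Function('Y')(P) = Add(3, Mul(2, 5)) = Add(3, 10) = 13)
Function('s')(X) = Rational(15, 7) (Function('s')(X) = Mul(Rational(1, 7), 15) = Rational(15, 7))
Function('L')(z) = Mul(Pow(2, Rational(1, 2)), Pow(z, Rational(1, 2))) (Function('L')(z) = Pow(Mul(2, z), Rational(1, 2)) = Mul(Pow(2, Rational(1, 2)), Pow(z, Rational(1, 2))))
Pow(Add(Function('L')(Function('s')(Function('Y')(p))), -5940), -1) = Pow(Add(Mul(Pow(2, Rational(1, 2)), Pow(Rational(15, 7), Rational(1, 2))), -5940), -1) = Pow(Add(Mul(Pow(2, Rational(1, 2)), Mul(Rational(1, 7), Pow(105, Rational(1, 2)))), -5940), -1) = Pow(Add(Mul(Rational(1, 7), Pow(210, Rational(1, 2))), -5940), -1) = Pow(Add(-5940, Mul(Rational(1, 7), Pow(210, Rational(1, 2)))), -1)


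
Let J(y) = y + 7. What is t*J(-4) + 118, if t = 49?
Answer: 265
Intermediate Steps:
J(y) = 7 + y
t*J(-4) + 118 = 49*(7 - 4) + 118 = 49*3 + 118 = 147 + 118 = 265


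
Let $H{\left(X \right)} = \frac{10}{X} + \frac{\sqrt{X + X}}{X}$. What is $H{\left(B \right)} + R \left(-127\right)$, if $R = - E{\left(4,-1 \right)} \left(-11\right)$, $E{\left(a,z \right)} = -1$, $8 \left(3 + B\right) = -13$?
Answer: $\frac{51609}{37} - \frac{4 i \sqrt{37}}{37} \approx 1394.8 - 0.6576 i$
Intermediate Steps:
$B = - \frac{37}{8}$ ($B = -3 + \frac{1}{8} \left(-13\right) = -3 - \frac{13}{8} = - \frac{37}{8} \approx -4.625$)
$R = -11$ ($R = \left(-1\right) \left(-1\right) \left(-11\right) = 1 \left(-11\right) = -11$)
$H{\left(X \right)} = \frac{10}{X} + \frac{\sqrt{2}}{\sqrt{X}}$ ($H{\left(X \right)} = \frac{10}{X} + \frac{\sqrt{2 X}}{X} = \frac{10}{X} + \frac{\sqrt{2} \sqrt{X}}{X} = \frac{10}{X} + \frac{\sqrt{2}}{\sqrt{X}}$)
$H{\left(B \right)} + R \left(-127\right) = \left(\frac{10}{- \frac{37}{8}} + \frac{\sqrt{2}}{\frac{1}{4} i \sqrt{74}}\right) - -1397 = \left(10 \left(- \frac{8}{37}\right) + \sqrt{2} \left(- \frac{2 i \sqrt{74}}{37}\right)\right) + 1397 = \left(- \frac{80}{37} - \frac{4 i \sqrt{37}}{37}\right) + 1397 = \frac{51609}{37} - \frac{4 i \sqrt{37}}{37}$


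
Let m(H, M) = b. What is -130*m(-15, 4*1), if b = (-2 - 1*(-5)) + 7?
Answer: -1300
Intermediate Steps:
b = 10 (b = (-2 + 5) + 7 = 3 + 7 = 10)
m(H, M) = 10
-130*m(-15, 4*1) = -130*10 = -1300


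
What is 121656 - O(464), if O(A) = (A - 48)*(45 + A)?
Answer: -90088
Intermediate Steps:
O(A) = (-48 + A)*(45 + A)
121656 - O(464) = 121656 - (-2160 + 464² - 3*464) = 121656 - (-2160 + 215296 - 1392) = 121656 - 1*211744 = 121656 - 211744 = -90088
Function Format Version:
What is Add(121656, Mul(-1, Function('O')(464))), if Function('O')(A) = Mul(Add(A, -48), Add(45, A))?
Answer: -90088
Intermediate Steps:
Function('O')(A) = Mul(Add(-48, A), Add(45, A))
Add(121656, Mul(-1, Function('O')(464))) = Add(121656, Mul(-1, Add(-2160, Pow(464, 2), Mul(-3, 464)))) = Add(121656, Mul(-1, Add(-2160, 215296, -1392))) = Add(121656, Mul(-1, 211744)) = Add(121656, -211744) = -90088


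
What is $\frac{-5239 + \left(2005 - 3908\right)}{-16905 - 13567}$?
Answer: $\frac{3571}{15236} \approx 0.23438$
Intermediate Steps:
$\frac{-5239 + \left(2005 - 3908\right)}{-16905 - 13567} = \frac{-5239 - 1903}{-30472} = \left(-7142\right) \left(- \frac{1}{30472}\right) = \frac{3571}{15236}$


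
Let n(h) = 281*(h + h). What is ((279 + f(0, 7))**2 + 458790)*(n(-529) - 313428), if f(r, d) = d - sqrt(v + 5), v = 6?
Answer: -330156643422 + 349335272*sqrt(11) ≈ -3.2900e+11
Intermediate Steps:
f(r, d) = d - sqrt(11) (f(r, d) = d - sqrt(6 + 5) = d - sqrt(11))
n(h) = 562*h (n(h) = 281*(2*h) = 562*h)
((279 + f(0, 7))**2 + 458790)*(n(-529) - 313428) = ((279 + (7 - sqrt(11)))**2 + 458790)*(562*(-529) - 313428) = ((286 - sqrt(11))**2 + 458790)*(-297298 - 313428) = (458790 + (286 - sqrt(11))**2)*(-610726) = -280194981540 - 610726*(286 - sqrt(11))**2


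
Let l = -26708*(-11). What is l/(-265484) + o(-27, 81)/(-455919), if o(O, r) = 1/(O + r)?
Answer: -1808237737193/1634029197246 ≈ -1.1066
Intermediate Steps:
l = 293788
l/(-265484) + o(-27, 81)/(-455919) = 293788/(-265484) + 1/((-27 + 81)*(-455919)) = 293788*(-1/265484) - 1/455919/54 = -73447/66371 + (1/54)*(-1/455919) = -73447/66371 - 1/24619626 = -1808237737193/1634029197246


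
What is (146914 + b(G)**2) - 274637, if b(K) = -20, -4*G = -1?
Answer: -127323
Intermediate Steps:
G = 1/4 (G = -1/4*(-1) = 1/4 ≈ 0.25000)
(146914 + b(G)**2) - 274637 = (146914 + (-20)**2) - 274637 = (146914 + 400) - 274637 = 147314 - 274637 = -127323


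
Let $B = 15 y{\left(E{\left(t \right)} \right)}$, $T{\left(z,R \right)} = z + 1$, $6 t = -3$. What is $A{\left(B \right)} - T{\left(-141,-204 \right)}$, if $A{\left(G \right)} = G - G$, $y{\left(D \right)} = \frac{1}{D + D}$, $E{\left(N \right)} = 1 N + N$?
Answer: $140$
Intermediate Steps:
$t = - \frac{1}{2}$ ($t = \frac{1}{6} \left(-3\right) = - \frac{1}{2} \approx -0.5$)
$E{\left(N \right)} = 2 N$ ($E{\left(N \right)} = N + N = 2 N$)
$y{\left(D \right)} = \frac{1}{2 D}$
$T{\left(z,R \right)} = 1 + z$
$B = - \frac{15}{2}$ ($B = 15 \frac{1}{2 \cdot 2 \left(- \frac{1}{2}\right)} = 15 \frac{1}{2 \left(-1\right)} = 15 \cdot \frac{1}{2} \left(-1\right) = 15 \left(- \frac{1}{2}\right) = - \frac{15}{2} \approx -7.5$)
$A{\left(G \right)} = 0$
$A{\left(B \right)} - T{\left(-141,-204 \right)} = 0 - \left(1 - 141\right) = 0 - -140 = 0 + 140 = 140$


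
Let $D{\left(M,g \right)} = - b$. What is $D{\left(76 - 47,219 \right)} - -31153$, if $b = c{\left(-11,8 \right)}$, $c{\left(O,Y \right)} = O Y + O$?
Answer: $31252$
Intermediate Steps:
$c{\left(O,Y \right)} = O + O Y$
$b = -99$ ($b = - 11 \left(1 + 8\right) = \left(-11\right) 9 = -99$)
$D{\left(M,g \right)} = 99$ ($D{\left(M,g \right)} = \left(-1\right) \left(-99\right) = 99$)
$D{\left(76 - 47,219 \right)} - -31153 = 99 - -31153 = 99 + 31153 = 31252$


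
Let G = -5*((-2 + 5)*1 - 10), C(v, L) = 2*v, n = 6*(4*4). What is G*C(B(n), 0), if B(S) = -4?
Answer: -280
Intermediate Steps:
n = 96 (n = 6*16 = 96)
G = 35 (G = -5*(3*1 - 10) = -5*(3 - 10) = -5*(-7) = 35)
G*C(B(n), 0) = 35*(2*(-4)) = 35*(-8) = -280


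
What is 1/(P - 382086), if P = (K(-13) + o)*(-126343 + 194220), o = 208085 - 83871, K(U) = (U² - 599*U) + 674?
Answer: 1/9016670102 ≈ 1.1091e-10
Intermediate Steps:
K(U) = 674 + U² - 599*U
o = 124214
P = 9017052188 (P = ((674 + (-13)² - 599*(-13)) + 124214)*(-126343 + 194220) = ((674 + 169 + 7787) + 124214)*67877 = (8630 + 124214)*67877 = 132844*67877 = 9017052188)
1/(P - 382086) = 1/(9017052188 - 382086) = 1/9016670102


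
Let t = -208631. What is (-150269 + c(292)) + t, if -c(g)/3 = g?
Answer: -359776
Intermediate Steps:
c(g) = -3*g
(-150269 + c(292)) + t = (-150269 - 3*292) - 208631 = (-150269 - 876) - 208631 = -151145 - 208631 = -359776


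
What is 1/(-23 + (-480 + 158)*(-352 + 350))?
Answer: 1/621 ≈ 0.0016103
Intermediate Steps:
1/(-23 + (-480 + 158)*(-352 + 350)) = 1/(-23 - 322*(-2)) = 1/(-23 + 644) = 1/621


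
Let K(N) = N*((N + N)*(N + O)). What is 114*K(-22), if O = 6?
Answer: -1765632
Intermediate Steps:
K(N) = 2*N²*(6 + N) (K(N) = N*((N + N)*(N + 6)) = N*((2*N)*(6 + N)) = N*(2*N*(6 + N)) = 2*N²*(6 + N))
114*K(-22) = 114*(2*(-22)²*(6 - 22)) = 114*(2*484*(-16)) = 114*(-15488) = -1765632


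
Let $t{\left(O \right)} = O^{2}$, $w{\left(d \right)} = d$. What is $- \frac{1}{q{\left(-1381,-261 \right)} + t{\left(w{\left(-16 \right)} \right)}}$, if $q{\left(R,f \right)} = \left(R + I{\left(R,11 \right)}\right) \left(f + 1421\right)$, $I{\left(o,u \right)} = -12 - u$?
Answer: $\frac{1}{1628384} \approx 6.1411 \cdot 10^{-7}$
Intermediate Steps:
$q{\left(R,f \right)} = \left(-23 + R\right) \left(1421 + f\right)$ ($q{\left(R,f \right)} = \left(R - 23\right) \left(f + 1421\right) = \left(R - 23\right) \left(1421 + f\right) = \left(-23 + R\right) \left(1421 + f\right)$)
$- \frac{1}{q{\left(-1381,-261 \right)} + t{\left(w{\left(-16 \right)} \right)}} = - \frac{1}{\left(-32683 - -6003 + 1421 \left(-1381\right) - -360441\right) + \left(-16\right)^{2}} = - \frac{1}{\left(-32683 + 6003 - 1962401 + 360441\right) + 256} = - \frac{1}{-1628640 + 256} = - \frac{1}{-1628384} = \left(-1\right) \left(- \frac{1}{1628384}\right) = \frac{1}{1628384}$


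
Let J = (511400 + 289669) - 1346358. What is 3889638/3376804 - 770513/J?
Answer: 2361424097917/920667038178 ≈ 2.5649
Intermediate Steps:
J = -545289 (J = 801069 - 1346358 = -545289)
3889638/3376804 - 770513/J = 3889638/3376804 - 770513/(-545289) = 3889638*(1/3376804) - 770513*(-1/545289) = 1944819/1688402 + 770513/545289 = 2361424097917/920667038178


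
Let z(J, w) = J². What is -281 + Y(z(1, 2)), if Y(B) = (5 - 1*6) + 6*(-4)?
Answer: -306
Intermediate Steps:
Y(B) = -25 (Y(B) = (5 - 6) - 24 = -1 - 24 = -25)
-281 + Y(z(1, 2)) = -281 - 25 = -306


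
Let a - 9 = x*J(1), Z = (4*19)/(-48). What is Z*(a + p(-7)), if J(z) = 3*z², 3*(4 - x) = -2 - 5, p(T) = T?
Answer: -133/4 ≈ -33.250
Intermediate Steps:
x = 19/3 (x = 4 - (-2 - 5)/3 = 4 - ⅓*(-7) = 4 + 7/3 = 19/3 ≈ 6.3333)
Z = -19/12 (Z = 76*(-1/48) = -19/12 ≈ -1.5833)
a = 28 (a = 9 + 19*(3*1²)/3 = 9 + 19*(3*1)/3 = 9 + (19/3)*3 = 9 + 19 = 28)
Z*(a + p(-7)) = -19*(28 - 7)/12 = -19/12*21 = -133/4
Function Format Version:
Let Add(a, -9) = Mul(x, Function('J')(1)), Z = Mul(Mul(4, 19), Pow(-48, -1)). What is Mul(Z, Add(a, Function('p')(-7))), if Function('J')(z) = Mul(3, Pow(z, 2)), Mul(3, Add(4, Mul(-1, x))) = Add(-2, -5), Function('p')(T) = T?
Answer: Rational(-133, 4) ≈ -33.250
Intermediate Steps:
x = Rational(19, 3) (x = Add(4, Mul(Rational(-1, 3), Add(-2, -5))) = Add(4, Mul(Rational(-1, 3), -7)) = Add(4, Rational(7, 3)) = Rational(19, 3) ≈ 6.3333)
Z = Rational(-19, 12) (Z = Mul(76, Rational(-1, 48)) = Rational(-19, 12) ≈ -1.5833)
a = 28 (a = Add(9, Mul(Rational(19, 3), Mul(3, Pow(1, 2)))) = Add(9, Mul(Rational(19, 3), Mul(3, 1))) = Add(9, Mul(Rational(19, 3), 3)) = Add(9, 19) = 28)
Mul(Z, Add(a, Function('p')(-7))) = Mul(Rational(-19, 12), Add(28, -7)) = Mul(Rational(-19, 12), 21) = Rational(-133, 4)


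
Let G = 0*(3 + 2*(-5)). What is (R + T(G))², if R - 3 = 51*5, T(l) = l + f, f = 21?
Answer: 77841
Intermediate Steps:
G = 0 (G = 0*(3 - 10) = 0*(-7) = 0)
T(l) = 21 + l (T(l) = l + 21 = 21 + l)
R = 258 (R = 3 + 51*5 = 3 + 255 = 258)
(R + T(G))² = (258 + (21 + 0))² = (258 + 21)² = 279² = 77841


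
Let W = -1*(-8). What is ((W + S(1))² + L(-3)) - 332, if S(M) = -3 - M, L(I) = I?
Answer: -319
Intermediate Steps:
W = 8
((W + S(1))² + L(-3)) - 332 = ((8 + (-3 - 1*1))² - 3) - 332 = ((8 + (-3 - 1))² - 3) - 332 = ((8 - 4)² - 3) - 332 = (4² - 3) - 332 = (16 - 3) - 332 = 13 - 332 = -319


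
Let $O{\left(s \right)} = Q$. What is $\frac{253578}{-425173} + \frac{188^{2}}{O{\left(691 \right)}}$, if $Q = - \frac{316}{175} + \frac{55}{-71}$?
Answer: $- \frac{186722512775858}{13631471553} \approx -13698.0$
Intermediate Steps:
$Q = - \frac{32061}{12425}$ ($Q = \left(-316\right) \frac{1}{175} + 55 \left(- \frac{1}{71}\right) = - \frac{316}{175} - \frac{55}{71} = - \frac{32061}{12425} \approx -2.5804$)
$O{\left(s \right)} = - \frac{32061}{12425}$
$\frac{253578}{-425173} + \frac{188^{2}}{O{\left(691 \right)}} = \frac{253578}{-425173} + \frac{188^{2}}{- \frac{32061}{12425}} = 253578 \left(- \frac{1}{425173}\right) + 35344 \left(- \frac{12425}{32061}\right) = - \frac{253578}{425173} - \frac{439149200}{32061} = - \frac{186722512775858}{13631471553}$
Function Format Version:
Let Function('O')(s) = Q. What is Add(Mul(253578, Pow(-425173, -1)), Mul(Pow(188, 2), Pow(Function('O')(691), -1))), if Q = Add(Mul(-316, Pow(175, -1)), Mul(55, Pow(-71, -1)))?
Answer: Rational(-186722512775858, 13631471553) ≈ -13698.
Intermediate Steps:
Q = Rational(-32061, 12425) (Q = Add(Mul(-316, Rational(1, 175)), Mul(55, Rational(-1, 71))) = Add(Rational(-316, 175), Rational(-55, 71)) = Rational(-32061, 12425) ≈ -2.5804)
Function('O')(s) = Rational(-32061, 12425)
Add(Mul(253578, Pow(-425173, -1)), Mul(Pow(188, 2), Pow(Function('O')(691), -1))) = Add(Mul(253578, Pow(-425173, -1)), Mul(Pow(188, 2), Pow(Rational(-32061, 12425), -1))) = Add(Mul(253578, Rational(-1, 425173)), Mul(35344, Rational(-12425, 32061))) = Add(Rational(-253578, 425173), Rational(-439149200, 32061)) = Rational(-186722512775858, 13631471553)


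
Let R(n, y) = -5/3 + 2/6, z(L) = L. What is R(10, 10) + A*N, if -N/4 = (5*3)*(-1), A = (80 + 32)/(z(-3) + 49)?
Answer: 9988/69 ≈ 144.75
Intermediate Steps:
R(n, y) = -4/3 (R(n, y) = -5*⅓ + 2*(⅙) = -5/3 + ⅓ = -4/3)
A = 56/23 (A = (80 + 32)/(-3 + 49) = 112/46 = 112*(1/46) = 56/23 ≈ 2.4348)
N = 60 (N = -4*5*3*(-1) = -60*(-1) = -4*(-15) = 60)
R(10, 10) + A*N = -4/3 + (56/23)*60 = -4/3 + 3360/23 = 9988/69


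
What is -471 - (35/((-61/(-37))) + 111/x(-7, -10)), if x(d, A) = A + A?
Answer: -593749/1220 ≈ -486.68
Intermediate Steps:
x(d, A) = 2*A
-471 - (35/((-61/(-37))) + 111/x(-7, -10)) = -471 - (35/((-61/(-37))) + 111/((2*(-10)))) = -471 - (35/((-61*(-1/37))) + 111/(-20)) = -471 - (35/(61/37) + 111*(-1/20)) = -471 - (35*(37/61) - 111/20) = -471 - (1295/61 - 111/20) = -471 - 1*19129/1220 = -471 - 19129/1220 = -593749/1220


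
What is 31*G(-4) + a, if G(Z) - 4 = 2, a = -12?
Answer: 174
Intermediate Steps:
G(Z) = 6 (G(Z) = 4 + 2 = 6)
31*G(-4) + a = 31*6 - 12 = 186 - 12 = 174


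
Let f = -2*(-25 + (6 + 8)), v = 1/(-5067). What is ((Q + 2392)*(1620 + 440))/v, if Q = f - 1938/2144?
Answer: -6750369304695/268 ≈ -2.5188e+10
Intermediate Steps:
v = -1/5067 ≈ -0.00019736
f = 22 (f = -2*(-25 + 14) = -2*(-11) = 22)
Q = 22615/1072 (Q = 22 - 1938/2144 = 22 - 1*969/1072 = 22 - 969/1072 = 22615/1072 ≈ 21.096)
((Q + 2392)*(1620 + 440))/v = ((22615/1072 + 2392)*(1620 + 440))/(-1/5067) = ((2586839/1072)*2060)*(-5067) = (1332222085/268)*(-5067) = -6750369304695/268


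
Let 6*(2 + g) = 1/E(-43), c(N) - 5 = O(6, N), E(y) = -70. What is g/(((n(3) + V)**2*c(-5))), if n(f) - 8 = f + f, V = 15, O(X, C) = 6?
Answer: -1/4620 ≈ -0.00021645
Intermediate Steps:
n(f) = 8 + 2*f (n(f) = 8 + (f + f) = 8 + 2*f)
c(N) = 11 (c(N) = 5 + 6 = 11)
g = -841/420 (g = -2 + (1/6)/(-70) = -2 + (1/6)*(-1/70) = -2 - 1/420 = -841/420 ≈ -2.0024)
g/(((n(3) + V)**2*c(-5))) = -841*1/(11*((8 + 2*3) + 15)**2)/420 = -841*1/(11*((8 + 6) + 15)**2)/420 = -841*1/(11*(14 + 15)**2)/420 = -841/(420*(29**2*11)) = -841/(420*(841*11)) = -841/420/9251 = -841/420*1/9251 = -1/4620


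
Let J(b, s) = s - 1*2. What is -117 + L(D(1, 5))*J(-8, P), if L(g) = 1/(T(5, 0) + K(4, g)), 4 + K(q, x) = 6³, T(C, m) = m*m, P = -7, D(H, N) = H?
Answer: -24813/212 ≈ -117.04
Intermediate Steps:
T(C, m) = m²
K(q, x) = 212 (K(q, x) = -4 + 6³ = -4 + 216 = 212)
J(b, s) = -2 + s (J(b, s) = s - 2 = -2 + s)
L(g) = 1/212 (L(g) = 1/(0² + 212) = 1/(0 + 212) = 1/212)
-117 + L(D(1, 5))*J(-8, P) = -117 + (-2 - 7)/212 = -117 + (1/212)*(-9) = -117 - 9/212 = -24813/212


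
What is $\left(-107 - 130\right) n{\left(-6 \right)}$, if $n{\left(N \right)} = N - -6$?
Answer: $0$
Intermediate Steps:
$n{\left(N \right)} = 6 + N$ ($n{\left(N \right)} = N + 6 = 6 + N$)
$\left(-107 - 130\right) n{\left(-6 \right)} = \left(-107 - 130\right) \left(6 - 6\right) = \left(-237\right) 0 = 0$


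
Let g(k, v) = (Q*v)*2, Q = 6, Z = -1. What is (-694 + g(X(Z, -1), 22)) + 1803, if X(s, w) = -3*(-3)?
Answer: 1373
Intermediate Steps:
X(s, w) = 9
g(k, v) = 12*v (g(k, v) = (6*v)*2 = 12*v)
(-694 + g(X(Z, -1), 22)) + 1803 = (-694 + 12*22) + 1803 = (-694 + 264) + 1803 = -430 + 1803 = 1373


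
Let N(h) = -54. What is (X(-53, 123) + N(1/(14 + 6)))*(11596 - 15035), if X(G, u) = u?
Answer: -237291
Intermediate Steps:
(X(-53, 123) + N(1/(14 + 6)))*(11596 - 15035) = (123 - 54)*(11596 - 15035) = 69*(-3439) = -237291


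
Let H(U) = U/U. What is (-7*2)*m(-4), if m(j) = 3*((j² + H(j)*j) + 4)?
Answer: -672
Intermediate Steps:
H(U) = 1
m(j) = 12 + 3*j + 3*j² (m(j) = 3*((j² + 1*j) + 4) = 3*((j² + j) + 4) = 3*((j + j²) + 4) = 3*(4 + j + j²) = 12 + 3*j + 3*j²)
(-7*2)*m(-4) = (-7*2)*(12 + 3*(-4) + 3*(-4)²) = -14*(12 - 12 + 3*16) = -14*(12 - 12 + 48) = -14*48 = -672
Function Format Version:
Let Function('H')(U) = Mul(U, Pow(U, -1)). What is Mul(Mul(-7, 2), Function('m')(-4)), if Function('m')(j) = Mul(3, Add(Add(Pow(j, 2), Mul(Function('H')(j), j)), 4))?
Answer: -672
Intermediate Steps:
Function('H')(U) = 1
Function('m')(j) = Add(12, Mul(3, j), Mul(3, Pow(j, 2))) (Function('m')(j) = Mul(3, Add(Add(Pow(j, 2), Mul(1, j)), 4)) = Mul(3, Add(Add(Pow(j, 2), j), 4)) = Mul(3, Add(Add(j, Pow(j, 2)), 4)) = Mul(3, Add(4, j, Pow(j, 2))) = Add(12, Mul(3, j), Mul(3, Pow(j, 2))))
Mul(Mul(-7, 2), Function('m')(-4)) = Mul(Mul(-7, 2), Add(12, Mul(3, -4), Mul(3, Pow(-4, 2)))) = Mul(-14, Add(12, -12, Mul(3, 16))) = Mul(-14, Add(12, -12, 48)) = Mul(-14, 48) = -672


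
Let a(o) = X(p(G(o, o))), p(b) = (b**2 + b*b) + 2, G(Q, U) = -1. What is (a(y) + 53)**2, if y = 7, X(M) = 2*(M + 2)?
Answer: 4225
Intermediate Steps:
p(b) = 2 + 2*b**2 (p(b) = (b**2 + b**2) + 2 = 2*b**2 + 2 = 2 + 2*b**2)
X(M) = 4 + 2*M (X(M) = 2*(2 + M) = 4 + 2*M)
a(o) = 12 (a(o) = 4 + 2*(2 + 2*(-1)**2) = 4 + 2*(2 + 2*1) = 4 + 2*(2 + 2) = 4 + 2*4 = 4 + 8 = 12)
(a(y) + 53)**2 = (12 + 53)**2 = 65**2 = 4225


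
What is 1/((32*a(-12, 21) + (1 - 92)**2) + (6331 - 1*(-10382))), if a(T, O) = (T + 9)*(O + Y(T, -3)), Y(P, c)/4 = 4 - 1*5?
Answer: 1/23362 ≈ 4.2805e-5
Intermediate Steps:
Y(P, c) = -4 (Y(P, c) = 4*(4 - 1*5) = 4*(4 - 5) = 4*(-1) = -4)
a(T, O) = (-4 + O)*(9 + T) (a(T, O) = (T + 9)*(O - 4) = (9 + T)*(-4 + O) = (-4 + O)*(9 + T))
1/((32*a(-12, 21) + (1 - 92)**2) + (6331 - 1*(-10382))) = 1/((32*(-36 - 4*(-12) + 9*21 + 21*(-12)) + (1 - 92)**2) + (6331 - 1*(-10382))) = 1/((32*(-36 + 48 + 189 - 252) + (-91)**2) + (6331 + 10382)) = 1/((32*(-51) + 8281) + 16713) = 1/((-1632 + 8281) + 16713) = 1/(6649 + 16713) = 1/23362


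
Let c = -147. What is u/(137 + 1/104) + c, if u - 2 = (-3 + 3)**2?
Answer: -2094395/14249 ≈ -146.99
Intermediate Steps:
u = 2 (u = 2 + (-3 + 3)**2 = 2 + 0**2 = 2 + 0 = 2)
u/(137 + 1/104) + c = 2/(137 + 1/104) - 147 = 2/(14249/104) - 147 = 2*(104/14249) - 147 = 208/14249 - 147 = -2094395/14249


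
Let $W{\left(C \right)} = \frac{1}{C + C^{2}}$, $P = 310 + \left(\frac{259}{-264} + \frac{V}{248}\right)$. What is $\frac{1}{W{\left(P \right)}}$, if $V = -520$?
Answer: $\frac{6329952434785}{66977856} \approx 94508.0$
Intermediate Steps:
$P = \frac{2511851}{8184}$ ($P = 310 + \left(\frac{259}{-264} - \frac{520}{248}\right) = 310 + \left(259 \left(- \frac{1}{264}\right) - \frac{65}{31}\right) = 310 - \frac{25189}{8184} = \frac{2511851}{8184} \approx 306.92$)
$\frac{1}{W{\left(P \right)}} = \frac{1}{\frac{1}{\frac{2511851}{8184}} \frac{1}{1 + \frac{2511851}{8184}}} = \frac{1}{\frac{8184}{2511851} \frac{1}{\frac{2520035}{8184}}} = \frac{1}{\frac{8184}{2511851} \cdot \frac{8184}{2520035}} = \frac{1}{\frac{66977856}{6329952434785}} = \frac{6329952434785}{66977856}$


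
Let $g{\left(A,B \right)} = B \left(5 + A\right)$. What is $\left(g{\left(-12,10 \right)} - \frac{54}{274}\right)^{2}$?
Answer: $\frac{92486689}{18769} \approx 4927.6$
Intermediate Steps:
$\left(g{\left(-12,10 \right)} - \frac{54}{274}\right)^{2} = \left(10 \left(5 - 12\right) - \frac{54}{274}\right)^{2} = \left(10 \left(-7\right) - \frac{27}{137}\right)^{2} = \left(-70 - \frac{27}{137}\right)^{2} = \left(- \frac{9617}{137}\right)^{2} = \frac{92486689}{18769}$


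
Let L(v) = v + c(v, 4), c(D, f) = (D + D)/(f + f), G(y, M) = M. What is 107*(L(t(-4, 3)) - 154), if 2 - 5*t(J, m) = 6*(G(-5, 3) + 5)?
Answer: -35417/2 ≈ -17709.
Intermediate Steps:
c(D, f) = D/f (c(D, f) = (2*D)/((2*f)) = (2*D)*(1/(2*f)) = D/f)
t(J, m) = -46/5 (t(J, m) = ⅖ - 6*(3 + 5)/5 = ⅖ - 6*8/5 = ⅖ - ⅕*48 = ⅖ - 48/5 = -46/5)
L(v) = 5*v/4 (L(v) = v + v/4 = 5*v/4)
107*(L(t(-4, 3)) - 154) = 107*((5/4)*(-46/5) - 154) = 107*(-23/2 - 154) = 107*(-331/2) = -35417/2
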